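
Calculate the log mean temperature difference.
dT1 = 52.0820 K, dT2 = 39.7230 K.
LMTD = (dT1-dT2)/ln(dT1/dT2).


dT1/dT2 = 1.3111
ln(dT1/dT2) = 0.2709
LMTD = 12.3590 / 0.2709 = 45.6238 K

45.6238 K


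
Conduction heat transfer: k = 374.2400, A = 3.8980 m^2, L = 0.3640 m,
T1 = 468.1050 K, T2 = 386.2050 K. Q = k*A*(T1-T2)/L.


dT = 81.9000 K
Q = 374.2400 * 3.8980 * 81.9000 / 0.3640 = 328227.1920 W

328227.1920 W


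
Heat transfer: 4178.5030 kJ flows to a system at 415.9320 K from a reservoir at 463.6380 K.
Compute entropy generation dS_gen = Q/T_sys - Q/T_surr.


dS_sys = 4178.5030/415.9320 = 10.0461 kJ/K
dS_surr = -4178.5030/463.6380 = -9.0124 kJ/K
dS_gen = 10.0461 - 9.0124 = 1.0337 kJ/K (irreversible)

dS_gen = 1.0337 kJ/K, irreversible


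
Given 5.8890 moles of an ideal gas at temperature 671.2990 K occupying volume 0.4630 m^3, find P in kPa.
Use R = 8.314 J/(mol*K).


P = nRT/V = 5.8890 * 8.314 * 671.2990 / 0.4630
= 32867.5683 / 0.4630 = 70988.2686 Pa = 70.9883 kPa

70.9883 kPa


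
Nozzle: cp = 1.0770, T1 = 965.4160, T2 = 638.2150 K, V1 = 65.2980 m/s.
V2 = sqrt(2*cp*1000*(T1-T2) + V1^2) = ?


dT = 327.2010 K
2*cp*1000*dT = 704790.9540
V1^2 = 4263.8288
V2 = sqrt(709054.7828) = 842.0539 m/s

842.0539 m/s


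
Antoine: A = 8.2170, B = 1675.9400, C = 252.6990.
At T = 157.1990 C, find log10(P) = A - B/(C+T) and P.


C+T = 409.8980
B/(C+T) = 4.0887
log10(P) = 8.2170 - 4.0887 = 4.1283
P = 10^4.1283 = 13437.6796 mmHg

13437.6796 mmHg


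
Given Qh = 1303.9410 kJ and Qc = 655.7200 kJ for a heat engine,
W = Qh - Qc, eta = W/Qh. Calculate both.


W = 1303.9410 - 655.7200 = 648.2210 kJ
eta = 648.2210 / 1303.9410 = 0.4971 = 49.7124%

W = 648.2210 kJ, eta = 49.7124%


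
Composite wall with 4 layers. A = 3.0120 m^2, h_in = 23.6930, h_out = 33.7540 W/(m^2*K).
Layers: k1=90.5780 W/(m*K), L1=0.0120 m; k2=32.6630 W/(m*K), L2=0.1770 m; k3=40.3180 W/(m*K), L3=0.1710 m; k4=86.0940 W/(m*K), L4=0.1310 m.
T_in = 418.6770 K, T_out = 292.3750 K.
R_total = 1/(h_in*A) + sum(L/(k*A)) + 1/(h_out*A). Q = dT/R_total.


R_conv_in = 1/(23.6930*3.0120) = 0.0140
R_1 = 0.0120/(90.5780*3.0120) = 4.3985e-05
R_2 = 0.1770/(32.6630*3.0120) = 0.0018
R_3 = 0.1710/(40.3180*3.0120) = 0.0014
R_4 = 0.1310/(86.0940*3.0120) = 0.0005
R_conv_out = 1/(33.7540*3.0120) = 0.0098
R_total = 0.0276 K/W
Q = 126.3020 / 0.0276 = 4575.2893 W

R_total = 0.0276 K/W, Q = 4575.2893 W


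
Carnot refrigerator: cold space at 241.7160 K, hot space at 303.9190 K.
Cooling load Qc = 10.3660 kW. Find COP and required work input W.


COP = 241.7160 / 62.2030 = 3.8859
W = 10.3660 / 3.8859 = 2.6676 kW

COP = 3.8859, W = 2.6676 kW


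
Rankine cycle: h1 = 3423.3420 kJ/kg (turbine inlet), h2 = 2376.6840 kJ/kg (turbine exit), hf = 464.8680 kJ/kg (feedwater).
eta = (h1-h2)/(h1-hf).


W = 1046.6580 kJ/kg
Q_in = 2958.4740 kJ/kg
eta = 0.3538 = 35.3783%

eta = 35.3783%


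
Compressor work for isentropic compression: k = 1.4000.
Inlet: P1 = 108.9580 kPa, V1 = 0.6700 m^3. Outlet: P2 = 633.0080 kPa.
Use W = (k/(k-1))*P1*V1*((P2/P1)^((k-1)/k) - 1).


(k-1)/k = 0.2857
(P2/P1)^exp = 1.6532
W = 3.5000 * 108.9580 * 0.6700 * (1.6532 - 1) = 166.9000 kJ

166.9000 kJ


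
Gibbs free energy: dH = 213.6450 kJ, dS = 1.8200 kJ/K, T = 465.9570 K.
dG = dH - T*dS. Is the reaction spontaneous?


T*dS = 465.9570 * 1.8200 = 848.0417 kJ
dG = 213.6450 - 848.0417 = -634.3967 kJ (spontaneous)

dG = -634.3967 kJ, spontaneous


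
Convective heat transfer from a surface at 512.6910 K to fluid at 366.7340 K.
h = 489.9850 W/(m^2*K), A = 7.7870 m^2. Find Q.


dT = 145.9570 K
Q = 489.9850 * 7.7870 * 145.9570 = 556900.8594 W

556900.8594 W


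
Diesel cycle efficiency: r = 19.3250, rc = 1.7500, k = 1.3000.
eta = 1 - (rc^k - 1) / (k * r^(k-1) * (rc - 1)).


r^(k-1) = 2.4313
rc^k = 2.0699
eta = 0.5487 = 54.8661%

54.8661%


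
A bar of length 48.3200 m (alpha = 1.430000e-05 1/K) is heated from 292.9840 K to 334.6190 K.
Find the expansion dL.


dT = 41.6350 K
dL = 1.430000e-05 * 48.3200 * 41.6350 = 0.028769 m
L_final = 48.348769 m

dL = 0.028769 m


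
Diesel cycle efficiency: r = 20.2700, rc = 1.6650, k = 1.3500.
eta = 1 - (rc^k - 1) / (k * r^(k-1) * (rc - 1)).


r^(k-1) = 2.8668
rc^k = 1.9903
eta = 0.6152 = 61.5237%

61.5237%


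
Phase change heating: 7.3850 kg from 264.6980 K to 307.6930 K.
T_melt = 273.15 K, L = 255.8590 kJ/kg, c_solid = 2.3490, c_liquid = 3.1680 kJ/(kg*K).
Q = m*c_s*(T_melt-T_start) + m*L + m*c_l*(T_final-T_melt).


Q1 (sensible, solid) = 7.3850 * 2.3490 * 8.4520 = 146.6199 kJ
Q2 (latent) = 7.3850 * 255.8590 = 1889.5187 kJ
Q3 (sensible, liquid) = 7.3850 * 3.1680 * 34.5430 = 808.1570 kJ
Q_total = 2844.2956 kJ

2844.2956 kJ


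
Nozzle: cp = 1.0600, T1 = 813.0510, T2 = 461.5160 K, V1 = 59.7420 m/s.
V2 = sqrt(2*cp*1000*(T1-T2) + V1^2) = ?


dT = 351.5350 K
2*cp*1000*dT = 745254.2000
V1^2 = 3569.1066
V2 = sqrt(748823.3066) = 865.3458 m/s

865.3458 m/s


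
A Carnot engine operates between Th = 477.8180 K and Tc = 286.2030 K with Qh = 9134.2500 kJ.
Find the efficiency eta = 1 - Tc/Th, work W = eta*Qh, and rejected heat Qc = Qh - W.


eta = 1 - 286.2030/477.8180 = 0.4010
W = 0.4010 * 9134.2500 = 3663.0251 kJ
Qc = 9134.2500 - 3663.0251 = 5471.2249 kJ

eta = 40.1021%, W = 3663.0251 kJ, Qc = 5471.2249 kJ


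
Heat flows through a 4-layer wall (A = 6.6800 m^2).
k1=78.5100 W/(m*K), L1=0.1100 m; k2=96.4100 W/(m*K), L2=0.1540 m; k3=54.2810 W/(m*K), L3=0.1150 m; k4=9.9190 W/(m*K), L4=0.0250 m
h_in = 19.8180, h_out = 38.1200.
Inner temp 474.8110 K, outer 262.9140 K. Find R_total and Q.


R_conv_in = 1/(19.8180*6.6800) = 0.0076
R_1 = 0.1100/(78.5100*6.6800) = 0.0002
R_2 = 0.1540/(96.4100*6.6800) = 0.0002
R_3 = 0.1150/(54.2810*6.6800) = 0.0003
R_4 = 0.0250/(9.9190*6.6800) = 0.0004
R_conv_out = 1/(38.1200*6.6800) = 0.0039
R_total = 0.0126 K/W
Q = 211.8970 / 0.0126 = 16784.9980 W

R_total = 0.0126 K/W, Q = 16784.9980 W


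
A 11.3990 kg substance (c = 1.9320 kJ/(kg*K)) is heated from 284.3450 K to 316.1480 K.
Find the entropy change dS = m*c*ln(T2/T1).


T2/T1 = 1.1118
ln(T2/T1) = 0.1060
dS = 11.3990 * 1.9320 * 0.1060 = 2.3349 kJ/K

2.3349 kJ/K


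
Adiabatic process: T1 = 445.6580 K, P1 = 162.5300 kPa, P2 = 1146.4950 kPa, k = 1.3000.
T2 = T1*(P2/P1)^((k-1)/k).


(k-1)/k = 0.2308
(P2/P1)^exp = 1.5696
T2 = 445.6580 * 1.5696 = 699.5121 K

699.5121 K


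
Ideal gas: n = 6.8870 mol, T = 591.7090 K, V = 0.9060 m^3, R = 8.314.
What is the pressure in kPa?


P = nRT/V = 6.8870 * 8.314 * 591.7090 / 0.9060
= 33880.3804 / 0.9060 = 37395.5634 Pa = 37.3956 kPa

37.3956 kPa


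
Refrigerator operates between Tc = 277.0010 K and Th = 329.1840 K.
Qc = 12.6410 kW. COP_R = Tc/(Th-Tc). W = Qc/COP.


COP = 277.0010 / 52.1830 = 5.3083
W = 12.6410 / 5.3083 = 2.3814 kW

COP = 5.3083, W = 2.3814 kW


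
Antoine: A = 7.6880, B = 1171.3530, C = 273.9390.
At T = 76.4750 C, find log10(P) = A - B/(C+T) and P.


C+T = 350.4140
B/(C+T) = 3.3428
log10(P) = 7.6880 - 3.3428 = 4.3452
P = 10^4.3452 = 22142.7298 mmHg

22142.7298 mmHg


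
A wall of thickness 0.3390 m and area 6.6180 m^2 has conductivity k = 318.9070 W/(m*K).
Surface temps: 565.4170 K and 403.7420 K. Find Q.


dT = 161.6750 K
Q = 318.9070 * 6.6180 * 161.6750 / 0.3390 = 1006546.8321 W

1006546.8321 W


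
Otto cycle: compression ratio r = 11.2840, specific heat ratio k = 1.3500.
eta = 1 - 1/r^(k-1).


r^(k-1) = 2.3354
eta = 1 - 1/2.3354 = 0.5718 = 57.1809%

57.1809%


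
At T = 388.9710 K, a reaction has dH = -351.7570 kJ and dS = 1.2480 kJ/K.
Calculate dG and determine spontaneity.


T*dS = 388.9710 * 1.2480 = 485.4358 kJ
dG = -351.7570 - 485.4358 = -837.1928 kJ (spontaneous)

dG = -837.1928 kJ, spontaneous


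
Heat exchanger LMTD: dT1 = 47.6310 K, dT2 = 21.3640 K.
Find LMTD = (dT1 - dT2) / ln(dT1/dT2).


dT1/dT2 = 2.2295
ln(dT1/dT2) = 0.8018
LMTD = 26.2670 / 0.8018 = 32.7610 K

32.7610 K


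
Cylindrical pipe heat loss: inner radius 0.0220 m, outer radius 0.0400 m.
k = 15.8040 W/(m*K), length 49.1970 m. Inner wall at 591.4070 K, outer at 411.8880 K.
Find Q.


dT = 179.5190 K
ln(ro/ri) = 0.5978
Q = 2*pi*15.8040*49.1970*179.5190 / 0.5978 = 1466942.6648 W

1466942.6648 W


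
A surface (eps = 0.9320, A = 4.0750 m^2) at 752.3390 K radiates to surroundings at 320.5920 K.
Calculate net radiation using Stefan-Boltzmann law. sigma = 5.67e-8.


T^4 = 3.2037e+11
Tsurr^4 = 1.0564e+10
Q = 0.9320 * 5.67e-8 * 4.0750 * 3.0981e+11 = 66714.3956 W

66714.3956 W


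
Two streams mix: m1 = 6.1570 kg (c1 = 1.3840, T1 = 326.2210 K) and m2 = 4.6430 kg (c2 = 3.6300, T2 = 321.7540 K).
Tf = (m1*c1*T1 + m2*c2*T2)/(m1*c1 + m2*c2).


num = 8202.6940
den = 25.3754
Tf = 323.2541 K

323.2541 K


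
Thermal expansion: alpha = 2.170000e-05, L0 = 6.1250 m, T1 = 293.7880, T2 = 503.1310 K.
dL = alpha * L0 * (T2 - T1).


dT = 209.3430 K
dL = 2.170000e-05 * 6.1250 * 209.3430 = 0.027824 m
L_final = 6.152824 m

dL = 0.027824 m


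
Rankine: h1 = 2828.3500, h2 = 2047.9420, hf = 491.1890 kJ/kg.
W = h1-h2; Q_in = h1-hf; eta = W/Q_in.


W = 780.4080 kJ/kg
Q_in = 2337.1610 kJ/kg
eta = 0.3339 = 33.3913%

eta = 33.3913%


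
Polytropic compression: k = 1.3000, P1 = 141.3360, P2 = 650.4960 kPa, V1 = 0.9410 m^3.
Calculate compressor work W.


(k-1)/k = 0.2308
(P2/P1)^exp = 1.4223
W = 4.3333 * 141.3360 * 0.9410 * (1.4223 - 1) = 243.3934 kJ

243.3934 kJ


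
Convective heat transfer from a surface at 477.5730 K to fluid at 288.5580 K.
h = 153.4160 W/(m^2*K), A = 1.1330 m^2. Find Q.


dT = 189.0150 K
Q = 153.4160 * 1.1330 * 189.0150 = 32854.6493 W

32854.6493 W


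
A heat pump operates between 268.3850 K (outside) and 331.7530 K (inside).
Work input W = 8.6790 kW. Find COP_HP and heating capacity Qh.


COP = 331.7530 / 63.3680 = 5.2353
Qh = 5.2353 * 8.6790 = 45.4375 kW

COP = 5.2353, Qh = 45.4375 kW


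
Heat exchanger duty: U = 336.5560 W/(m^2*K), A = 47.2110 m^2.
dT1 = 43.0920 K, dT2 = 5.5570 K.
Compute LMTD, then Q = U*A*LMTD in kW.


LMTD = 18.3251 K
Q = 336.5560 * 47.2110 * 18.3251 = 291170.8209 W = 291.1708 kW

291.1708 kW


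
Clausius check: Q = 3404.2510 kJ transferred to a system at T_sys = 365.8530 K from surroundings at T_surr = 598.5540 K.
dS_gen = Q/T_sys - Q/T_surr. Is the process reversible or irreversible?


dS_sys = 3404.2510/365.8530 = 9.3050 kJ/K
dS_surr = -3404.2510/598.5540 = -5.6875 kJ/K
dS_gen = 9.3050 - 5.6875 = 3.6175 kJ/K (irreversible)

dS_gen = 3.6175 kJ/K, irreversible


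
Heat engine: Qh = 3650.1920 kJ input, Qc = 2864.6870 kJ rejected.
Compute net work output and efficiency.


W = 3650.1920 - 2864.6870 = 785.5050 kJ
eta = 785.5050 / 3650.1920 = 0.2152 = 21.5196%

W = 785.5050 kJ, eta = 21.5196%


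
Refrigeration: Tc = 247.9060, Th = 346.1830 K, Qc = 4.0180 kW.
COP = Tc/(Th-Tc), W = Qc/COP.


COP = 247.9060 / 98.2770 = 2.5225
W = 4.0180 / 2.5225 = 1.5928 kW

COP = 2.5225, W = 1.5928 kW


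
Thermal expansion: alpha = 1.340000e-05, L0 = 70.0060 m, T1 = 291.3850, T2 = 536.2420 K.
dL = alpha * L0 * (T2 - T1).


dT = 244.8570 K
dL = 1.340000e-05 * 70.0060 * 244.8570 = 0.229696 m
L_final = 70.235696 m

dL = 0.229696 m


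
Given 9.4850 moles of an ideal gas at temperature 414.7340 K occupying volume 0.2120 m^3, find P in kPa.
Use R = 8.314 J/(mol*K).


P = nRT/V = 9.4850 * 8.314 * 414.7340 / 0.2120
= 32705.2140 / 0.2120 = 154269.8776 Pa = 154.2699 kPa

154.2699 kPa


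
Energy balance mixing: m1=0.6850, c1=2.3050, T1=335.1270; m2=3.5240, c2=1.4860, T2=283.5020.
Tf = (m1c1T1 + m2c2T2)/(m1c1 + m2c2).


num = 2013.7451
den = 6.8156
Tf = 295.4616 K

295.4616 K


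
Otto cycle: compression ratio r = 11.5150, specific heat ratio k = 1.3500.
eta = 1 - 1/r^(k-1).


r^(k-1) = 2.3520
eta = 1 - 1/2.3520 = 0.5748 = 57.4835%

57.4835%


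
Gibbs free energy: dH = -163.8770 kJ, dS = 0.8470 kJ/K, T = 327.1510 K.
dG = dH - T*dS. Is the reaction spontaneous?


T*dS = 327.1510 * 0.8470 = 277.0969 kJ
dG = -163.8770 - 277.0969 = -440.9739 kJ (spontaneous)

dG = -440.9739 kJ, spontaneous


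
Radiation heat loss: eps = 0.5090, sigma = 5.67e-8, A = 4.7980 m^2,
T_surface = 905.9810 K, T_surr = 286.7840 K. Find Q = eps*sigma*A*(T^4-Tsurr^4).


T^4 = 6.7372e+11
Tsurr^4 = 6.7643e+09
Q = 0.5090 * 5.67e-8 * 4.7980 * 6.6695e+11 = 92353.8477 W

92353.8477 W


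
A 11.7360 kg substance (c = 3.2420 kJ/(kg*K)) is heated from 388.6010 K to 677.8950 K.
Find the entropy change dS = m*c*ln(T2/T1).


T2/T1 = 1.7444
ln(T2/T1) = 0.5564
dS = 11.7360 * 3.2420 * 0.5564 = 21.1715 kJ/K

21.1715 kJ/K


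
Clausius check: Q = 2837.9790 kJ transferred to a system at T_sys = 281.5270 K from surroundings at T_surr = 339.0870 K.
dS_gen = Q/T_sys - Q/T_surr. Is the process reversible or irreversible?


dS_sys = 2837.9790/281.5270 = 10.0807 kJ/K
dS_surr = -2837.9790/339.0870 = -8.3695 kJ/K
dS_gen = 10.0807 - 8.3695 = 1.7112 kJ/K (irreversible)

dS_gen = 1.7112 kJ/K, irreversible


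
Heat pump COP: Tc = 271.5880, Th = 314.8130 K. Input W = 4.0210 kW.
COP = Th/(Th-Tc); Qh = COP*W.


COP = 314.8130 / 43.2250 = 7.2831
Qh = 7.2831 * 4.0210 = 29.2854 kW

COP = 7.2831, Qh = 29.2854 kW


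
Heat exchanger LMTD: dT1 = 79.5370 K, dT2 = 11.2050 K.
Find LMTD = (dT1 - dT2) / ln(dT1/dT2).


dT1/dT2 = 7.0983
ln(dT1/dT2) = 1.9599
LMTD = 68.3320 / 1.9599 = 34.8657 K

34.8657 K


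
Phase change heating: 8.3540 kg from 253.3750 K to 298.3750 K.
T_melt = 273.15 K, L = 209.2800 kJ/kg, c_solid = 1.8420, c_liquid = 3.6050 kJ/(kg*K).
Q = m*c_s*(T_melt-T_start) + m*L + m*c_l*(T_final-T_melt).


Q1 (sensible, solid) = 8.3540 * 1.8420 * 19.7750 = 304.2990 kJ
Q2 (latent) = 8.3540 * 209.2800 = 1748.3251 kJ
Q3 (sensible, liquid) = 8.3540 * 3.6050 * 25.2250 = 759.6804 kJ
Q_total = 2812.3046 kJ

2812.3046 kJ


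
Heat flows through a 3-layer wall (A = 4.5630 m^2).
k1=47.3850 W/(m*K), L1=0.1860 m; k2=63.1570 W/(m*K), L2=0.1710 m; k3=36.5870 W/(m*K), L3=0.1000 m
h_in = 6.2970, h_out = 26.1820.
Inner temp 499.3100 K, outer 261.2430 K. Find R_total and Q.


R_conv_in = 1/(6.2970*4.5630) = 0.0348
R_1 = 0.1860/(47.3850*4.5630) = 0.0009
R_2 = 0.1710/(63.1570*4.5630) = 0.0006
R_3 = 0.1000/(36.5870*4.5630) = 0.0006
R_conv_out = 1/(26.1820*4.5630) = 0.0084
R_total = 0.0452 K/W
Q = 238.0670 / 0.0452 = 5263.9471 W

R_total = 0.0452 K/W, Q = 5263.9471 W


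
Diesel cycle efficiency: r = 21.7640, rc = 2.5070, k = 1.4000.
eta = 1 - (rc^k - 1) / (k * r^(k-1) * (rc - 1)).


r^(k-1) = 3.4284
rc^k = 3.6209
eta = 0.6377 = 63.7663%

63.7663%


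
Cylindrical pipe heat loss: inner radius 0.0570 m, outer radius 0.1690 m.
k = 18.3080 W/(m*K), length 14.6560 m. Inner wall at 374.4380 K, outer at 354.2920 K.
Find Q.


dT = 20.1460 K
ln(ro/ri) = 1.0868
Q = 2*pi*18.3080*14.6560*20.1460 / 1.0868 = 31250.4639 W

31250.4639 W


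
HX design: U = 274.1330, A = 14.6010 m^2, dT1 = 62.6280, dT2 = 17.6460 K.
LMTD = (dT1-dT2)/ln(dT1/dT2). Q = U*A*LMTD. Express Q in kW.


LMTD = 35.5111 K
Q = 274.1330 * 14.6010 * 35.5111 = 142137.2038 W = 142.1372 kW

142.1372 kW


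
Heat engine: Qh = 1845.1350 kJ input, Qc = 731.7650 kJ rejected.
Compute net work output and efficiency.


W = 1845.1350 - 731.7650 = 1113.3700 kJ
eta = 1113.3700 / 1845.1350 = 0.6034 = 60.3408%

W = 1113.3700 kJ, eta = 60.3408%


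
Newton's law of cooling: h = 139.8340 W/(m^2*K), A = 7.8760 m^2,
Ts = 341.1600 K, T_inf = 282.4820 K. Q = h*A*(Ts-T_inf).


dT = 58.6780 K
Q = 139.8340 * 7.8760 * 58.6780 = 64623.9934 W

64623.9934 W


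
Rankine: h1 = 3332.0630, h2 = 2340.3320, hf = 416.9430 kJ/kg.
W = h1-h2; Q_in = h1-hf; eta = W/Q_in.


W = 991.7310 kJ/kg
Q_in = 2915.1200 kJ/kg
eta = 0.3402 = 34.0202%

eta = 34.0202%


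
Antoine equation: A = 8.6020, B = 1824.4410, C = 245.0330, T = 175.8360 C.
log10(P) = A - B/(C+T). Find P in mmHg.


C+T = 420.8690
B/(C+T) = 4.3349
log10(P) = 8.6020 - 4.3349 = 4.2671
P = 10^4.2671 = 18495.3285 mmHg

18495.3285 mmHg


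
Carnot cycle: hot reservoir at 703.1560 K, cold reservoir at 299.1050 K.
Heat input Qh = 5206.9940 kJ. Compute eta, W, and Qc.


eta = 1 - 299.1050/703.1560 = 0.5746
W = 0.5746 * 5206.9940 = 2992.0688 kJ
Qc = 5206.9940 - 2992.0688 = 2214.9252 kJ

eta = 57.4625%, W = 2992.0688 kJ, Qc = 2214.9252 kJ


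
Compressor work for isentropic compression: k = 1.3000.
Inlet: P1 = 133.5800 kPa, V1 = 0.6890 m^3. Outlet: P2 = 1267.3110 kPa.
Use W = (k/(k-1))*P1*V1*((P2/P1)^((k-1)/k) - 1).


(k-1)/k = 0.2308
(P2/P1)^exp = 1.6807
W = 4.3333 * 133.5800 * 0.6890 * (1.6807 - 1) = 271.4867 kJ

271.4867 kJ


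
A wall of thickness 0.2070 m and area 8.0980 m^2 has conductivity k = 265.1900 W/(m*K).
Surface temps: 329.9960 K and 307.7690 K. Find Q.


dT = 22.2270 K
Q = 265.1900 * 8.0980 * 22.2270 / 0.2070 = 230592.6285 W

230592.6285 W


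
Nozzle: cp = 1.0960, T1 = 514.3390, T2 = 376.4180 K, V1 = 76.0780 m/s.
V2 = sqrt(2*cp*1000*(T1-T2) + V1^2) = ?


dT = 137.9210 K
2*cp*1000*dT = 302322.8320
V1^2 = 5787.8621
V2 = sqrt(308110.6941) = 555.0772 m/s

555.0772 m/s


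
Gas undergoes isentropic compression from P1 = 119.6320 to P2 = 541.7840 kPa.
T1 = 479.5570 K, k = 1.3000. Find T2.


(k-1)/k = 0.2308
(P2/P1)^exp = 1.4170
T2 = 479.5570 * 1.4170 = 679.5477 K

679.5477 K


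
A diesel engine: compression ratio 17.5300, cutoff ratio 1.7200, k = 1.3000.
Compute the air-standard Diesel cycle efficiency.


r^(k-1) = 2.3612
rc^k = 2.0239
eta = 0.5367 = 53.6721%

53.6721%


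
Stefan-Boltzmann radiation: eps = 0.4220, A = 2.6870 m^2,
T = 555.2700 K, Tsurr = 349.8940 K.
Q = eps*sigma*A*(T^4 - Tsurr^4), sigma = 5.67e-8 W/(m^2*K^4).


T^4 = 9.5064e+10
Tsurr^4 = 1.4988e+10
Q = 0.4220 * 5.67e-8 * 2.6870 * 8.0076e+10 = 5148.3257 W

5148.3257 W


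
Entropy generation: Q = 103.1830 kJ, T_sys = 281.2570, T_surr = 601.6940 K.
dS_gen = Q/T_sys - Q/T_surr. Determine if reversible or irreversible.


dS_sys = 103.1830/281.2570 = 0.3669 kJ/K
dS_surr = -103.1830/601.6940 = -0.1715 kJ/K
dS_gen = 0.3669 - 0.1715 = 0.1954 kJ/K (irreversible)

dS_gen = 0.1954 kJ/K, irreversible


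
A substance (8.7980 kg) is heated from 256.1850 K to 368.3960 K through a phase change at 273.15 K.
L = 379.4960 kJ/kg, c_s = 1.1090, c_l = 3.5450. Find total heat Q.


Q1 (sensible, solid) = 8.7980 * 1.1090 * 16.9650 = 165.5272 kJ
Q2 (latent) = 8.7980 * 379.4960 = 3338.8058 kJ
Q3 (sensible, liquid) = 8.7980 * 3.5450 * 95.2460 = 2970.6189 kJ
Q_total = 6474.9519 kJ

6474.9519 kJ


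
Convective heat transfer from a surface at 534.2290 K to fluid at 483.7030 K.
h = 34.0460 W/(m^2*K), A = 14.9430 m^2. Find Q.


dT = 50.5260 K
Q = 34.0460 * 14.9430 * 50.5260 = 25705.0711 W

25705.0711 W


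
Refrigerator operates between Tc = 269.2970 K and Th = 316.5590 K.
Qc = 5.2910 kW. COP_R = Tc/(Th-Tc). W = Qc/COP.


COP = 269.2970 / 47.2620 = 5.6980
W = 5.2910 / 5.6980 = 0.9286 kW

COP = 5.6980, W = 0.9286 kW


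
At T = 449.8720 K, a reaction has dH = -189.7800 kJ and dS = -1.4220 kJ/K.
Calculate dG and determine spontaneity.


T*dS = 449.8720 * -1.4220 = -639.7180 kJ
dG = -189.7800 + 639.7180 = 449.9380 kJ (non-spontaneous)

dG = 449.9380 kJ, non-spontaneous


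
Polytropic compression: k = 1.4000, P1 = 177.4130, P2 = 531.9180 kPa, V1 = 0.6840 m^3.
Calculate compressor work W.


(k-1)/k = 0.2857
(P2/P1)^exp = 1.3685
W = 3.5000 * 177.4130 * 0.6840 * (1.3685 - 1) = 156.5127 kJ

156.5127 kJ


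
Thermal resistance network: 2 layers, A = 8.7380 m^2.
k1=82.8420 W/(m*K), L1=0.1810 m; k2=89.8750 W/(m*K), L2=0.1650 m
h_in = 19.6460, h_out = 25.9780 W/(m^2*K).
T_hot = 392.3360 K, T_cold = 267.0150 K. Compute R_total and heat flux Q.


R_conv_in = 1/(19.6460*8.7380) = 0.0058
R_1 = 0.1810/(82.8420*8.7380) = 0.0003
R_2 = 0.1650/(89.8750*8.7380) = 0.0002
R_conv_out = 1/(25.9780*8.7380) = 0.0044
R_total = 0.0107 K/W
Q = 125.3210 / 0.0107 = 11722.3707 W

R_total = 0.0107 K/W, Q = 11722.3707 W


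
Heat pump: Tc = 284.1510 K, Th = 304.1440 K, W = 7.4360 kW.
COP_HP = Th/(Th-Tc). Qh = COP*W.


COP = 304.1440 / 19.9930 = 15.2125
Qh = 15.2125 * 7.4360 = 113.1203 kW

COP = 15.2125, Qh = 113.1203 kW


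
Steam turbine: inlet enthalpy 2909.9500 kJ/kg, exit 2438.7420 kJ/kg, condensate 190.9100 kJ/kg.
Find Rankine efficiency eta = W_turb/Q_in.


W = 471.2080 kJ/kg
Q_in = 2719.0400 kJ/kg
eta = 0.1733 = 17.3299%

eta = 17.3299%


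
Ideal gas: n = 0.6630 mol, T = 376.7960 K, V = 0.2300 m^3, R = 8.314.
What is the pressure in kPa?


P = nRT/V = 0.6630 * 8.314 * 376.7960 / 0.2300
= 2076.9681 / 0.2300 = 9030.2962 Pa = 9.0303 kPa

9.0303 kPa


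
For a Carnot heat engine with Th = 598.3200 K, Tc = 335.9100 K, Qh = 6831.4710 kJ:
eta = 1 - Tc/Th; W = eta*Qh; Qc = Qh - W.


eta = 1 - 335.9100/598.3200 = 0.4386
W = 0.4386 * 6831.4710 = 2996.1330 kJ
Qc = 6831.4710 - 2996.1330 = 3835.3380 kJ

eta = 43.8578%, W = 2996.1330 kJ, Qc = 3835.3380 kJ


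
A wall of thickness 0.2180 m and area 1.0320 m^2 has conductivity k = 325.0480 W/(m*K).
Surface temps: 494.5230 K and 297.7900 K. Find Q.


dT = 196.7330 K
Q = 325.0480 * 1.0320 * 196.7330 / 0.2180 = 302724.7411 W

302724.7411 W


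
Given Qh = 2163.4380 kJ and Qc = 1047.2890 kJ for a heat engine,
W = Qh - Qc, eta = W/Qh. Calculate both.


W = 2163.4380 - 1047.2890 = 1116.1490 kJ
eta = 1116.1490 / 2163.4380 = 0.5159 = 51.5914%

W = 1116.1490 kJ, eta = 51.5914%


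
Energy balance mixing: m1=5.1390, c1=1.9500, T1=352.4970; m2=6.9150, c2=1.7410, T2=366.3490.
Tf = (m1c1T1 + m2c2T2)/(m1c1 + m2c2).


num = 7942.8712
den = 22.0601
Tf = 360.0566 K

360.0566 K


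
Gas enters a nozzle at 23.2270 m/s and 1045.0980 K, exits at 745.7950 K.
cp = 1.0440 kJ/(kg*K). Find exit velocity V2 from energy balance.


dT = 299.3030 K
2*cp*1000*dT = 624944.6640
V1^2 = 539.4935
V2 = sqrt(625484.1575) = 790.8756 m/s

790.8756 m/s


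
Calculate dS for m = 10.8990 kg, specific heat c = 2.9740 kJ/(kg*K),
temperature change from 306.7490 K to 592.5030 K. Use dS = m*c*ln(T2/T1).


T2/T1 = 1.9316
ln(T2/T1) = 0.6583
dS = 10.8990 * 2.9740 * 0.6583 = 21.3387 kJ/K

21.3387 kJ/K


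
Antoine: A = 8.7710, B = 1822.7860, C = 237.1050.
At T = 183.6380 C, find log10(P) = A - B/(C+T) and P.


C+T = 420.7430
B/(C+T) = 4.3323
log10(P) = 8.7710 - 4.3323 = 4.4387
P = 10^4.4387 = 27459.8008 mmHg

27459.8008 mmHg


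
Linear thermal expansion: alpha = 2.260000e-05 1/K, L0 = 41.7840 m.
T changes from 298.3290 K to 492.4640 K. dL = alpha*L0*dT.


dT = 194.1350 K
dL = 2.260000e-05 * 41.7840 * 194.1350 = 0.183325 m
L_final = 41.967325 m

dL = 0.183325 m


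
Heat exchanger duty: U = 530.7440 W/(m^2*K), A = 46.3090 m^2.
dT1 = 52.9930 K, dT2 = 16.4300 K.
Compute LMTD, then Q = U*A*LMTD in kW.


LMTD = 31.2224 K
Q = 530.7440 * 46.3090 * 31.2224 = 767390.7277 W = 767.3907 kW

767.3907 kW


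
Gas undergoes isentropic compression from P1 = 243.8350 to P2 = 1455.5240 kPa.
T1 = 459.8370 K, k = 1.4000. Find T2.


(k-1)/k = 0.2857
(P2/P1)^exp = 1.6661
T2 = 459.8370 * 1.6661 = 766.1191 K

766.1191 K


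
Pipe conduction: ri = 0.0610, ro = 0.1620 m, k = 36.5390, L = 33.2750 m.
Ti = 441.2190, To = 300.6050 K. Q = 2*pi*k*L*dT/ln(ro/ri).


dT = 140.6140 K
ln(ro/ri) = 0.9767
Q = 2*pi*36.5390*33.2750*140.6140 / 0.9767 = 1099795.5879 W

1099795.5879 W


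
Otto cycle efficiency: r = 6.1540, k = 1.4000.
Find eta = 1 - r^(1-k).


r^(k-1) = 2.0685
eta = 1 - 1/2.0685 = 0.5166 = 51.6566%

51.6566%


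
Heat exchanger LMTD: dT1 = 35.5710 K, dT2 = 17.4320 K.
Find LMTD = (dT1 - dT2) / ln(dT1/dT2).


dT1/dT2 = 2.0406
ln(dT1/dT2) = 0.7132
LMTD = 18.1390 / 0.7132 = 25.4324 K

25.4324 K


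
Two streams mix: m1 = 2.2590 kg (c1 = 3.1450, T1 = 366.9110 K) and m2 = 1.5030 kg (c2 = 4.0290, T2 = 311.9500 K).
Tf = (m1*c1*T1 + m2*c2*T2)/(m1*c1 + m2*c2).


num = 4495.7797
den = 13.1601
Tf = 341.6209 K

341.6209 K


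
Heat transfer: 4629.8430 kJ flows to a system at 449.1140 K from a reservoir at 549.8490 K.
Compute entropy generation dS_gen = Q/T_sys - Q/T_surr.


dS_sys = 4629.8430/449.1140 = 10.3088 kJ/K
dS_surr = -4629.8430/549.8490 = -8.4202 kJ/K
dS_gen = 10.3088 - 8.4202 = 1.8886 kJ/K (irreversible)

dS_gen = 1.8886 kJ/K, irreversible


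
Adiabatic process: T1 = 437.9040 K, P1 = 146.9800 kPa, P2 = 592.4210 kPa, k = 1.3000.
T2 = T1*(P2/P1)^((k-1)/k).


(k-1)/k = 0.2308
(P2/P1)^exp = 1.3794
T2 = 437.9040 * 1.3794 = 604.0602 K

604.0602 K


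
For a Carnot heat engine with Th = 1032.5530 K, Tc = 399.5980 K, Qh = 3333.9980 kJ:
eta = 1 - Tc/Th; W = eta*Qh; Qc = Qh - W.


eta = 1 - 399.5980/1032.5530 = 0.6130
W = 0.6130 * 3333.9980 = 2043.7408 kJ
Qc = 3333.9980 - 2043.7408 = 1290.2572 kJ

eta = 61.3000%, W = 2043.7408 kJ, Qc = 1290.2572 kJ


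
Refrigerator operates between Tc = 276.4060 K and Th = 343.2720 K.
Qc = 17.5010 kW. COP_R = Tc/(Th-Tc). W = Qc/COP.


COP = 276.4060 / 66.8660 = 4.1337
W = 17.5010 / 4.1337 = 4.2337 kW

COP = 4.1337, W = 4.2337 kW


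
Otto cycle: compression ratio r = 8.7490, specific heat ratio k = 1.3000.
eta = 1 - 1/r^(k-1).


r^(k-1) = 1.9168
eta = 1 - 1/1.9168 = 0.4783 = 47.8310%

47.8310%


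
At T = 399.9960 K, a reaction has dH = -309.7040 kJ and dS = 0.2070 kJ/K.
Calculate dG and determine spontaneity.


T*dS = 399.9960 * 0.2070 = 82.7992 kJ
dG = -309.7040 - 82.7992 = -392.5032 kJ (spontaneous)

dG = -392.5032 kJ, spontaneous


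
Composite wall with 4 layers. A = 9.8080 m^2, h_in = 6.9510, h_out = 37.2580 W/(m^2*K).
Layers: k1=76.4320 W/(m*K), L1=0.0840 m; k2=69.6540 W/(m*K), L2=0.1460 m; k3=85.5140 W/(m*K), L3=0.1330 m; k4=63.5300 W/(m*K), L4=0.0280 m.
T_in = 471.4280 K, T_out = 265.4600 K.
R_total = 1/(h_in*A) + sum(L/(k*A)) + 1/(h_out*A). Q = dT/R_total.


R_conv_in = 1/(6.9510*9.8080) = 0.0147
R_1 = 0.0840/(76.4320*9.8080) = 0.0001
R_2 = 0.1460/(69.6540*9.8080) = 0.0002
R_3 = 0.1330/(85.5140*9.8080) = 0.0002
R_4 = 0.0280/(63.5300*9.8080) = 4.4936e-05
R_conv_out = 1/(37.2580*9.8080) = 0.0027
R_total = 0.0179 K/W
Q = 205.9680 / 0.0179 = 11484.8740 W

R_total = 0.0179 K/W, Q = 11484.8740 W


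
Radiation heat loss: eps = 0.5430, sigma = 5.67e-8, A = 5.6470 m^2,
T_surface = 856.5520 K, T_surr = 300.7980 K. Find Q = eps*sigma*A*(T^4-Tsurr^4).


T^4 = 5.3829e+11
Tsurr^4 = 8.1865e+09
Q = 0.5430 * 5.67e-8 * 5.6470 * 5.3010e+11 = 92163.7050 W

92163.7050 W


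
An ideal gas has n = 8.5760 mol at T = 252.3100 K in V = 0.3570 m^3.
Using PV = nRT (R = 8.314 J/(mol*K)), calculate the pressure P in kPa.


P = nRT/V = 8.5760 * 8.314 * 252.3100 / 0.3570
= 17989.9210 / 0.3570 = 50391.9356 Pa = 50.3919 kPa

50.3919 kPa


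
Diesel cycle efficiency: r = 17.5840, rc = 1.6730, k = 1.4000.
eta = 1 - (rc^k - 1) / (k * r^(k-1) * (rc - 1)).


r^(k-1) = 3.1481
rc^k = 2.0554
eta = 0.6442 = 64.4186%

64.4186%


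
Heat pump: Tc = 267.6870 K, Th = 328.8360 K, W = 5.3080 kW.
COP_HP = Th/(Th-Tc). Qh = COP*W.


COP = 328.8360 / 61.1490 = 5.3776
Qh = 5.3776 * 5.3080 = 28.5444 kW

COP = 5.3776, Qh = 28.5444 kW


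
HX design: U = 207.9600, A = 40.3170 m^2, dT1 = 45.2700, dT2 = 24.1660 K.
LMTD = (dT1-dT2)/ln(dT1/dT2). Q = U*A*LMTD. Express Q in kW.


LMTD = 33.6213 K
Q = 207.9600 * 40.3170 * 33.6213 = 281891.6017 W = 281.8916 kW

281.8916 kW


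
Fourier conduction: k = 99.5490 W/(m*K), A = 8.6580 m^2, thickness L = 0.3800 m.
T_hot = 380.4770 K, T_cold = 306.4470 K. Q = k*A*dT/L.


dT = 74.0300 K
Q = 99.5490 * 8.6580 * 74.0300 / 0.3800 = 167910.8020 W

167910.8020 W


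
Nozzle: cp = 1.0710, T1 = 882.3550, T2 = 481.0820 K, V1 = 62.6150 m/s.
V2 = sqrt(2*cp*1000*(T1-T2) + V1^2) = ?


dT = 401.2730 K
2*cp*1000*dT = 859526.7660
V1^2 = 3920.6382
V2 = sqrt(863447.4042) = 929.2187 m/s

929.2187 m/s


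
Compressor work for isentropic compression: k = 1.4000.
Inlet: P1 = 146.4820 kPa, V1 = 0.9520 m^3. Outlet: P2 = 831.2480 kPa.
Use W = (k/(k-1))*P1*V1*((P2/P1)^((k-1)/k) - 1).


(k-1)/k = 0.2857
(P2/P1)^exp = 1.6422
W = 3.5000 * 146.4820 * 0.9520 * (1.6422 - 1) = 313.4201 kJ

313.4201 kJ


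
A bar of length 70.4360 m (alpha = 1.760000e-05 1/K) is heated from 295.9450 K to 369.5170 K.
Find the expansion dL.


dT = 73.5720 K
dL = 1.760000e-05 * 70.4360 * 73.5720 = 0.091205 m
L_final = 70.527205 m

dL = 0.091205 m


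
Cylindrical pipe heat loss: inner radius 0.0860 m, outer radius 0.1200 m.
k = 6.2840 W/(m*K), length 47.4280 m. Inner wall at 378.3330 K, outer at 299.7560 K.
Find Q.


dT = 78.5770 K
ln(ro/ri) = 0.3331
Q = 2*pi*6.2840*47.4280*78.5770 / 0.3331 = 441686.0894 W

441686.0894 W


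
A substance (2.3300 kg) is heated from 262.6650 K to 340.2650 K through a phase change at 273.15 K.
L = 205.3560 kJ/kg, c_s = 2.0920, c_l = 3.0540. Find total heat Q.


Q1 (sensible, solid) = 2.3300 * 2.0920 * 10.4850 = 51.1077 kJ
Q2 (latent) = 2.3300 * 205.3560 = 478.4795 kJ
Q3 (sensible, liquid) = 2.3300 * 3.0540 * 67.1150 = 477.5783 kJ
Q_total = 1007.1654 kJ

1007.1654 kJ


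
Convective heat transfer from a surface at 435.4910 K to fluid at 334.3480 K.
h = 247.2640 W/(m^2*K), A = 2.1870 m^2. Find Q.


dT = 101.1430 K
Q = 247.2640 * 2.1870 * 101.1430 = 54694.7328 W

54694.7328 W


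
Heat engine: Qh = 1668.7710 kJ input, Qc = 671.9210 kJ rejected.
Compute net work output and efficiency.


W = 1668.7710 - 671.9210 = 996.8500 kJ
eta = 996.8500 / 1668.7710 = 0.5974 = 59.7356%

W = 996.8500 kJ, eta = 59.7356%


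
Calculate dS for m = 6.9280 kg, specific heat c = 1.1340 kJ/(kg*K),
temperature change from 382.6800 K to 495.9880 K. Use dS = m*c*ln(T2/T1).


T2/T1 = 1.2961
ln(T2/T1) = 0.2594
dS = 6.9280 * 1.1340 * 0.2594 = 2.0376 kJ/K

2.0376 kJ/K


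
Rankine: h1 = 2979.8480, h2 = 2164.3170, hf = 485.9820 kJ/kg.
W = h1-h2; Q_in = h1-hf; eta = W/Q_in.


W = 815.5310 kJ/kg
Q_in = 2493.8660 kJ/kg
eta = 0.3270 = 32.7015%

eta = 32.7015%


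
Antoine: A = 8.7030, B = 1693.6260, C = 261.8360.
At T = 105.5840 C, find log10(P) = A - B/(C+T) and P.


C+T = 367.4200
B/(C+T) = 4.6095
log10(P) = 8.7030 - 4.6095 = 4.0935
P = 10^4.0935 = 12401.9634 mmHg

12401.9634 mmHg


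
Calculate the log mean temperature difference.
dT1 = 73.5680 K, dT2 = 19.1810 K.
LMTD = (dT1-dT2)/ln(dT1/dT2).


dT1/dT2 = 3.8355
ln(dT1/dT2) = 1.3443
LMTD = 54.3870 / 1.3443 = 40.4578 K

40.4578 K


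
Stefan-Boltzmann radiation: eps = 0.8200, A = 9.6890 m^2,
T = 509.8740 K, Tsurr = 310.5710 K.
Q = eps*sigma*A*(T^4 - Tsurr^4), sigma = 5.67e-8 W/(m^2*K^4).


T^4 = 6.7585e+10
Tsurr^4 = 9.3034e+09
Q = 0.8200 * 5.67e-8 * 9.6890 * 5.8282e+10 = 26254.7786 W

26254.7786 W


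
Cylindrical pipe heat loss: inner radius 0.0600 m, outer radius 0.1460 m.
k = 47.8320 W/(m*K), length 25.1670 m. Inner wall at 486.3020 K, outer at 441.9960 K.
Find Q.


dT = 44.3060 K
ln(ro/ri) = 0.8893
Q = 2*pi*47.8320*25.1670*44.3060 / 0.8893 = 376844.8960 W

376844.8960 W


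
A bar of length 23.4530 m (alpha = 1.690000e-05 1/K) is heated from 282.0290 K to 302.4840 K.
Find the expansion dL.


dT = 20.4550 K
dL = 1.690000e-05 * 23.4530 * 20.4550 = 0.008107 m
L_final = 23.461107 m

dL = 0.008107 m


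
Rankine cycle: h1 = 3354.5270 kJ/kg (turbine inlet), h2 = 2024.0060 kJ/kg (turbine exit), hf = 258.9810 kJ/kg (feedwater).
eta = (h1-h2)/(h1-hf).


W = 1330.5210 kJ/kg
Q_in = 3095.5460 kJ/kg
eta = 0.4298 = 42.9818%

eta = 42.9818%


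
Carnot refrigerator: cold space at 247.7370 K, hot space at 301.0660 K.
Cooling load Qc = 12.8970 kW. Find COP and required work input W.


COP = 247.7370 / 53.3290 = 4.6454
W = 12.8970 / 4.6454 = 2.7763 kW

COP = 4.6454, W = 2.7763 kW


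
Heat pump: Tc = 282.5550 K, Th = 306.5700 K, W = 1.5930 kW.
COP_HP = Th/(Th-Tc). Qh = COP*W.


COP = 306.5700 / 24.0150 = 12.7658
Qh = 12.7658 * 1.5930 = 20.3359 kW

COP = 12.7658, Qh = 20.3359 kW


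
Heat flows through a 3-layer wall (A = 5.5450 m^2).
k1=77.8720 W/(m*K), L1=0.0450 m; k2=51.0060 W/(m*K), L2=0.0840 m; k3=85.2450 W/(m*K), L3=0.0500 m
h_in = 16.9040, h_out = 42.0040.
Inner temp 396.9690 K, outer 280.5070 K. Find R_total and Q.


R_conv_in = 1/(16.9040*5.5450) = 0.0107
R_1 = 0.0450/(77.8720*5.5450) = 0.0001
R_2 = 0.0840/(51.0060*5.5450) = 0.0003
R_3 = 0.0500/(85.2450*5.5450) = 0.0001
R_conv_out = 1/(42.0040*5.5450) = 0.0043
R_total = 0.0155 K/W
Q = 116.4620 / 0.0155 = 7528.6885 W

R_total = 0.0155 K/W, Q = 7528.6885 W


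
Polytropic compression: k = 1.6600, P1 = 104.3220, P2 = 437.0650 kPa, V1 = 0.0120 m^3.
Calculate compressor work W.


(k-1)/k = 0.3976
(P2/P1)^exp = 1.7675
W = 2.5152 * 104.3220 * 0.0120 * (1.7675 - 1) = 2.4167 kJ

2.4167 kJ


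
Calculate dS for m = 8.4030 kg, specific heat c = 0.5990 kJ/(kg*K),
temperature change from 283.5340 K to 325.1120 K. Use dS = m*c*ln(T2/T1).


T2/T1 = 1.1466
ln(T2/T1) = 0.1368
dS = 8.4030 * 0.5990 * 0.1368 = 0.6888 kJ/K

0.6888 kJ/K


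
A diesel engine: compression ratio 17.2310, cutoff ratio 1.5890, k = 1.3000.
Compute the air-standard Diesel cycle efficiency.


r^(k-1) = 2.3491
rc^k = 1.8258
eta = 0.5409 = 54.0865%

54.0865%


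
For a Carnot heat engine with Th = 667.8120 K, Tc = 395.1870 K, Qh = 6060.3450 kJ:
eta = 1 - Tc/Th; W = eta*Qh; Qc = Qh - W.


eta = 1 - 395.1870/667.8120 = 0.4082
W = 0.4082 * 6060.3450 = 2474.0519 kJ
Qc = 6060.3450 - 2474.0519 = 3586.2931 kJ

eta = 40.8236%, W = 2474.0519 kJ, Qc = 3586.2931 kJ


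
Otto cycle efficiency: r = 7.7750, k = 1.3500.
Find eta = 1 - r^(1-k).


r^(k-1) = 2.0500
eta = 1 - 1/2.0500 = 0.5122 = 51.2185%

51.2185%


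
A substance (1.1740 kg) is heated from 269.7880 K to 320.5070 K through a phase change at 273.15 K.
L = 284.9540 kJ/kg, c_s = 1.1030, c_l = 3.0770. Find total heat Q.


Q1 (sensible, solid) = 1.1740 * 1.1030 * 3.3620 = 4.3535 kJ
Q2 (latent) = 1.1740 * 284.9540 = 334.5360 kJ
Q3 (sensible, liquid) = 1.1740 * 3.0770 * 47.3570 = 171.0723 kJ
Q_total = 509.9619 kJ

509.9619 kJ


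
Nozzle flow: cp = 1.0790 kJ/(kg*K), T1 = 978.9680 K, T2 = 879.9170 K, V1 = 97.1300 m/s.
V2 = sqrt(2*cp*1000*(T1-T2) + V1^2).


dT = 99.0510 K
2*cp*1000*dT = 213752.0580
V1^2 = 9434.2369
V2 = sqrt(223186.2949) = 472.4260 m/s

472.4260 m/s


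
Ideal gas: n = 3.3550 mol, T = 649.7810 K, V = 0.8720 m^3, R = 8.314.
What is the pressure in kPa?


P = nRT/V = 3.3550 * 8.314 * 649.7810 / 0.8720
= 18124.6468 / 0.8720 = 20785.1454 Pa = 20.7851 kPa

20.7851 kPa


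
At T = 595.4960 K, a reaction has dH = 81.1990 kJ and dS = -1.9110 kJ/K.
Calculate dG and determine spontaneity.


T*dS = 595.4960 * -1.9110 = -1137.9929 kJ
dG = 81.1990 + 1137.9929 = 1219.1919 kJ (non-spontaneous)

dG = 1219.1919 kJ, non-spontaneous


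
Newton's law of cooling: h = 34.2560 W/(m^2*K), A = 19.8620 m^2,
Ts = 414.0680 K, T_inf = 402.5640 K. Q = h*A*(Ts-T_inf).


dT = 11.5040 K
Q = 34.2560 * 19.8620 * 11.5040 = 7827.2373 W

7827.2373 W


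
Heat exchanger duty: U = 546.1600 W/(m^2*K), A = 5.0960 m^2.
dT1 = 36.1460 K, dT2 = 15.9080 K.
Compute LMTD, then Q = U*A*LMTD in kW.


LMTD = 24.6581 K
Q = 546.1600 * 5.0960 * 24.6581 = 68629.2254 W = 68.6292 kW

68.6292 kW


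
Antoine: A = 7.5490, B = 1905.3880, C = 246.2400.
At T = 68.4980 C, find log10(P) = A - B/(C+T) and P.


C+T = 314.7380
B/(C+T) = 6.0539
log10(P) = 7.5490 - 6.0539 = 1.4951
P = 10^1.4951 = 31.2690 mmHg

31.2690 mmHg


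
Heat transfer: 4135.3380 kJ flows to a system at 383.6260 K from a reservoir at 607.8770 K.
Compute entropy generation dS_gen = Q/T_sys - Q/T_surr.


dS_sys = 4135.3380/383.6260 = 10.7796 kJ/K
dS_surr = -4135.3380/607.8770 = -6.8029 kJ/K
dS_gen = 10.7796 - 6.8029 = 3.9767 kJ/K (irreversible)

dS_gen = 3.9767 kJ/K, irreversible


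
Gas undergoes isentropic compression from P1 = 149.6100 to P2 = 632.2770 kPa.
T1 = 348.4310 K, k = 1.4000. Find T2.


(k-1)/k = 0.2857
(P2/P1)^exp = 1.5095
T2 = 348.4310 * 1.5095 = 525.9673 K

525.9673 K


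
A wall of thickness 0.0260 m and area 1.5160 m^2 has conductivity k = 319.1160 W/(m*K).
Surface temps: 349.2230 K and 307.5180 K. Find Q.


dT = 41.7050 K
Q = 319.1160 * 1.5160 * 41.7050 / 0.0260 = 776001.4959 W

776001.4959 W


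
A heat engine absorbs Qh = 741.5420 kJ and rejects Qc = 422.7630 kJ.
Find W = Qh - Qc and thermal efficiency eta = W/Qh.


W = 741.5420 - 422.7630 = 318.7790 kJ
eta = 318.7790 / 741.5420 = 0.4299 = 42.9887%

W = 318.7790 kJ, eta = 42.9887%


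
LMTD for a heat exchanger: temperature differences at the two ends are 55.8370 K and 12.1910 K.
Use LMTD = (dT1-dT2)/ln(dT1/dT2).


dT1/dT2 = 4.5802
ln(dT1/dT2) = 1.5217
LMTD = 43.6460 / 1.5217 = 28.6817 K

28.6817 K


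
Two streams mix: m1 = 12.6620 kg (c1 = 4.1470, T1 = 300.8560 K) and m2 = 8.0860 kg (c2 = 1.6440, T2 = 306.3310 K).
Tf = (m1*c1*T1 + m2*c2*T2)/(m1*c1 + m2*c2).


num = 19869.9178
den = 65.8027
Tf = 301.9621 K

301.9621 K


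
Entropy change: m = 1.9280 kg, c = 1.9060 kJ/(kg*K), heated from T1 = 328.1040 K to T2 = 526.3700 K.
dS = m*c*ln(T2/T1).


T2/T1 = 1.6043
ln(T2/T1) = 0.4727
dS = 1.9280 * 1.9060 * 0.4727 = 1.7370 kJ/K

1.7370 kJ/K


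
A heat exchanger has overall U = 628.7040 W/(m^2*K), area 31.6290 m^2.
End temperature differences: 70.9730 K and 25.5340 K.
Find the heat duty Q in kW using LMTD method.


LMTD = 44.4483 K
Q = 628.7040 * 31.6290 * 44.4483 = 883867.0034 W = 883.8670 kW

883.8670 kW


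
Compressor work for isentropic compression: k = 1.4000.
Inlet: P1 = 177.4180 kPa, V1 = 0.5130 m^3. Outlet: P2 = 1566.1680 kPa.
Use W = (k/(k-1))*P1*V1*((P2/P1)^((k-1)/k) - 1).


(k-1)/k = 0.2857
(P2/P1)^exp = 1.8631
W = 3.5000 * 177.4180 * 0.5130 * (1.8631 - 1) = 274.9495 kJ

274.9495 kJ


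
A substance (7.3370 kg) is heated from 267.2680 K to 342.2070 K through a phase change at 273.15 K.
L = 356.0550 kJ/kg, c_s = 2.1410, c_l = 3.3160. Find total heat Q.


Q1 (sensible, solid) = 7.3370 * 2.1410 * 5.8820 = 92.3975 kJ
Q2 (latent) = 7.3370 * 356.0550 = 2612.3755 kJ
Q3 (sensible, liquid) = 7.3370 * 3.3160 * 69.0570 = 1680.1217 kJ
Q_total = 4384.8948 kJ

4384.8948 kJ


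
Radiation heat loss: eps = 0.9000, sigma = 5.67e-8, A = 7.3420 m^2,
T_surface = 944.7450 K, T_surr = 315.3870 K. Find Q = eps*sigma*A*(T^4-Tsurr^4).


T^4 = 7.9663e+11
Tsurr^4 = 9.8941e+09
Q = 0.9000 * 5.67e-8 * 7.3420 * 7.8674e+11 = 294761.4636 W

294761.4636 W


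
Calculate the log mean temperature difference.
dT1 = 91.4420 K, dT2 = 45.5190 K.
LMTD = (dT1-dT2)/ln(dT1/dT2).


dT1/dT2 = 2.0089
ln(dT1/dT2) = 0.6976
LMTD = 45.9230 / 0.6976 = 65.8323 K

65.8323 K


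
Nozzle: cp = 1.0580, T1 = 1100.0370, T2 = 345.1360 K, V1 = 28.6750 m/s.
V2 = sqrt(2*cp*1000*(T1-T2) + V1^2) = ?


dT = 754.9010 K
2*cp*1000*dT = 1597370.5160
V1^2 = 822.2556
V2 = sqrt(1598192.7716) = 1264.1965 m/s

1264.1965 m/s


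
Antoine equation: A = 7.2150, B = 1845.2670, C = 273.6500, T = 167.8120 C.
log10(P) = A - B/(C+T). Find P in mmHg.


C+T = 441.4620
B/(C+T) = 4.1799
log10(P) = 7.2150 - 4.1799 = 3.0351
P = 10^3.0351 = 1084.1766 mmHg

1084.1766 mmHg


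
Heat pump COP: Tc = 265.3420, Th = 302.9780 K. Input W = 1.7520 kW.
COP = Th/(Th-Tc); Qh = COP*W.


COP = 302.9780 / 37.6360 = 8.0502
Qh = 8.0502 * 1.7520 = 14.1040 kW

COP = 8.0502, Qh = 14.1040 kW


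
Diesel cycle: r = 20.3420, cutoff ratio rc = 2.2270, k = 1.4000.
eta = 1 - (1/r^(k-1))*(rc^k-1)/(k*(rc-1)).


r^(k-1) = 3.3370
rc^k = 3.0677
eta = 0.6393 = 63.9296%

63.9296%


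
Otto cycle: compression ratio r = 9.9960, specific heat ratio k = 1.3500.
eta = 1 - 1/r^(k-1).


r^(k-1) = 2.2384
eta = 1 - 1/2.2384 = 0.5533 = 55.3254%

55.3254%


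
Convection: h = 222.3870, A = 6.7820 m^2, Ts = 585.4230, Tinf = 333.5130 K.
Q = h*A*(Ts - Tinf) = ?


dT = 251.9100 K
Q = 222.3870 * 6.7820 * 251.9100 = 379937.8752 W

379937.8752 W


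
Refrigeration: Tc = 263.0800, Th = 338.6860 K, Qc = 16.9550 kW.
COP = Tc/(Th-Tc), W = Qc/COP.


COP = 263.0800 / 75.6060 = 3.4796
W = 16.9550 / 3.4796 = 4.8727 kW

COP = 3.4796, W = 4.8727 kW


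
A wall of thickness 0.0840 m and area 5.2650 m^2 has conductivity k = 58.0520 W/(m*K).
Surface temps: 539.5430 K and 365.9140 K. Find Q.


dT = 173.6290 K
Q = 58.0520 * 5.2650 * 173.6290 / 0.0840 = 631769.3319 W

631769.3319 W
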